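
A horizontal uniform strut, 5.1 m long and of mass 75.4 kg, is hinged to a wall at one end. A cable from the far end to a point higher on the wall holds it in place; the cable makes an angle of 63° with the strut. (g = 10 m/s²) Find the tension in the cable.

T ≈ 423 N

Take torques about the hinge: T sin 63° · 5.1 = 75.4×10×2.55 = 1922.7 N·m.
So T = 1922.7 / (0.8910 × 5.1) = 423.12 N.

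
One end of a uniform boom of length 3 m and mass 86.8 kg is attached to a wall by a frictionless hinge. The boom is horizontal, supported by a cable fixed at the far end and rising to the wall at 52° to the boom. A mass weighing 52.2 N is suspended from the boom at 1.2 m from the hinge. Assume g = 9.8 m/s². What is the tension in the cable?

Take torques about the hinge: T sin 52° · 3 = 86.8×9.8×1.5 + 52.2×1.2 = 1338.6 N·m.
So T = 1338.6 / (0.7880 × 3) = 566.24 N.

T ≈ 566 N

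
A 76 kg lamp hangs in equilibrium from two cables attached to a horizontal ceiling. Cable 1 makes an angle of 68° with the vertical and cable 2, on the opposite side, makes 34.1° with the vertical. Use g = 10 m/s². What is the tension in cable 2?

Angles from the horizontal: cable 1 is 90° − 68° = 22°, cable 2 is 90° − 34.1° = 55.9°.
Weight W = 76 × 10 = 760 N acts straight down.
Horizontal: T_1 cos 22° = T_2 cos 55.9°  →  T_1 = 0.6047 T_2.
Vertical: T_1 sin 22° + T_2 sin 55.9° = 760.
Substituting the horizontal relation into the vertical equation gives 1.055 T_2 = 760, so T_2 = 720.7 N.

T_2 ≈ 721 N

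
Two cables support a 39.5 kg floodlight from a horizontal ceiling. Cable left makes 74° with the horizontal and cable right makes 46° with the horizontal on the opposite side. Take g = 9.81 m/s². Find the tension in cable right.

Weight W = 39.5 × 9.81 = 387.5 N acts straight down.
Horizontal: T_left cos 74° = T_right cos 46°  →  T_left = 2.52 T_right.
Vertical: T_left sin 74° + T_right sin 46° = 387.5.
Substituting the horizontal relation into the vertical equation gives 3.142 T_right = 387.5, so T_right = 123.3 N.

T_right ≈ 123 N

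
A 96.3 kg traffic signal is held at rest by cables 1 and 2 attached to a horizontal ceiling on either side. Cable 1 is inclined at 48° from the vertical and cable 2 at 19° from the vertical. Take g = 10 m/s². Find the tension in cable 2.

T_2 ≈ 777 N

Angles from the horizontal: cable 1 is 90° − 48° = 42°, cable 2 is 90° − 19° = 71°.
Weight W = 96.3 × 10 = 963 N acts straight down.
Horizontal: T_1 cos 42° = T_2 cos 71°  →  T_1 = 0.4381 T_2.
Vertical: T_1 sin 42° + T_2 sin 71° = 963.
Substituting the horizontal relation into the vertical equation gives 1.239 T_2 = 963, so T_2 = 777.5 N.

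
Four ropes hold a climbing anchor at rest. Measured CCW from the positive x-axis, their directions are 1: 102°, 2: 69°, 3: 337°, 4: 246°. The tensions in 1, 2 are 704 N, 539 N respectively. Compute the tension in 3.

T_3 ≈ 442 N

Resolve: ΣF_x = 704 cos 102° + 539 cos 69° + T_3 cos 337° + T_4 cos 246° = 0.
        ΣF_y = 704 sin 102° + 539 sin 69° + T_3 sin 337° + T_4 sin 246° = 0.
The known terms sum to (46.79, 1192) N, so 0.9205 T_3 − 0.4067 T_4 = -46.79 and -0.3907 T_3 − 0.9135 T_4 = -1192.
Solving simultaneously: T_3 = 442.1 N, T_4 = 1116 N.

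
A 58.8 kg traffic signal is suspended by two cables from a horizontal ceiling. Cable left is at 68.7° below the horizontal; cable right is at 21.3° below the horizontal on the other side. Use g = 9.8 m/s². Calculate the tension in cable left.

T_left ≈ 537 N

Weight W = 58.8 × 9.8 = 576.2 N acts straight down.
Horizontal: T_left cos 68.7° = T_right cos 21.3°  →  T_right = 0.3899 T_left.
Vertical: T_left sin 68.7° + T_right sin 21.3° = 576.2.
Substituting the horizontal relation into the vertical equation gives 1.073 T_left = 576.2, so T_left = 536.9 N.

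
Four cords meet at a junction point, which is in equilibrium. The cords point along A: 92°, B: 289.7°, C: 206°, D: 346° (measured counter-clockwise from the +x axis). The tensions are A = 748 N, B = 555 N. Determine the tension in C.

Resolve: ΣF_x = 748 cos 92° + 555 cos 289.7° + T_C cos 206° + T_D cos 346° = 0.
        ΣF_y = 748 sin 92° + 555 sin 289.7° + T_C sin 206° + T_D sin 346° = 0.
The known terms sum to (161, 225) N, so -0.8988 T_C + 0.9703 T_D = -161 and -0.4384 T_C − 0.2419 T_D = -225.
Solving simultaneously: T_C = 400.3 N, T_D = 204.9 N.

T_C ≈ 400 N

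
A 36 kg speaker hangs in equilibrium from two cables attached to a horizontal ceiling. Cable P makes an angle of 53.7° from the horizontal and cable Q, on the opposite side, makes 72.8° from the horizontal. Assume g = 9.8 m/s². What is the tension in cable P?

T_P ≈ 130 N

Weight W = 36 × 9.8 = 352.8 N acts straight down.
Horizontal: T_P cos 53.7° = T_Q cos 72.8°  →  T_Q = 2.002 T_P.
Vertical: T_P sin 53.7° + T_Q sin 72.8° = 352.8.
Substituting the horizontal relation into the vertical equation gives 2.718 T_P = 352.8, so T_P = 129.8 N.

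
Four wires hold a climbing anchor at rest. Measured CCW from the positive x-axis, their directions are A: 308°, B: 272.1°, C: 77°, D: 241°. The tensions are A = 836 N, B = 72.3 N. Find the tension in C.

T_C ≈ 2930 N

Resolve: ΣF_x = 836 cos 308° + 72.3 cos 272.1° + T_C cos 77° + T_D cos 241° = 0.
        ΣF_y = 836 sin 308° + 72.3 sin 272.1° + T_C sin 77° + T_D sin 241° = 0.
The known terms sum to (517.3, -731) N, so 0.2250 T_C − 0.4848 T_D = -517.3 and 0.9744 T_C − 0.8746 T_D = 731.
Solving simultaneously: T_C = 2927 N, T_D = 2425 N.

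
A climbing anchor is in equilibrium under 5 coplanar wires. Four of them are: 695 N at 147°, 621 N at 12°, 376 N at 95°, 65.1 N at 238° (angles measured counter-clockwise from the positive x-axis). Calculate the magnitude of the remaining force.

F ≈ 828 N

Sum the known components: ΣF_x = -42.71 N, ΣF_y = 827 N.
For equilibrium the remaining force must supply (−ΣF_x, −ΣF_y) = (42.71, -827) N.
Magnitude = √((42.71)² + (-827)²) = 828.1 N; direction = atan2(-827, 42.71) = 273.0°.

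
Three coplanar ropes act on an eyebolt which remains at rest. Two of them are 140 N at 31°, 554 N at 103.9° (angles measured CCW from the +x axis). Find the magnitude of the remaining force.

Sum the known components: ΣF_x = -13.08 N, ΣF_y = 609.9 N.
For equilibrium the remaining force must supply (−ΣF_x, −ΣF_y) = (13.08, -609.9) N.
Magnitude = √((13.08)² + (-609.9)²) = 610 N; direction = atan2(-609.9, 13.08) = 271.2°.

F ≈ 610 N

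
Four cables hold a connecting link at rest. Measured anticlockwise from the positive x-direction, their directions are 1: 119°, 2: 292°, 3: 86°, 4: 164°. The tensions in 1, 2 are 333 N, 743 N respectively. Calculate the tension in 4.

Resolve: ΣF_x = 333 cos 119° + 743 cos 292° + T_3 cos 86° + T_4 cos 164° = 0.
        ΣF_y = 333 sin 119° + 743 sin 292° + T_3 sin 86° + T_4 sin 164° = 0.
The known terms sum to (116.9, -397.6) N, so 0.0698 T_3 − 0.9613 T_4 = -116.9 and 0.9976 T_3 + 0.2756 T_4 = 397.6.
Solving simultaneously: T_3 = 357.8 N, T_4 = 147.6 N.

T_4 ≈ 148 N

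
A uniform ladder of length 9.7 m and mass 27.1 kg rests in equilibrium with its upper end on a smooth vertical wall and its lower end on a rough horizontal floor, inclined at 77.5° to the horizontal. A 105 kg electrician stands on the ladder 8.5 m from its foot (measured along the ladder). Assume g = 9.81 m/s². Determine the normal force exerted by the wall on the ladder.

N_wall ≈ 230 N

Torques about the foot: N_wall · 9.7 sin 77.5° = 27.1×9.81×4.85 cos 77.5° + 105×9.81×8.5 cos 77.5° → N_wall = 229.58 N.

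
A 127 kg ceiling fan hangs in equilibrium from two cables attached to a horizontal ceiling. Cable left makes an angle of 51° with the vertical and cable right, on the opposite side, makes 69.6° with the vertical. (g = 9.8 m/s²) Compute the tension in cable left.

T_left ≈ 1360 N

Angles from the horizontal: cable left is 90° − 51° = 39°, cable right is 90° − 69.6° = 20.4°.
Weight W = 127 × 9.8 = 1245 N acts straight down.
Horizontal: T_left cos 39° = T_right cos 20.4°  →  T_right = 0.8291 T_left.
Vertical: T_left sin 39° + T_right sin 20.4° = 1245.
Substituting the horizontal relation into the vertical equation gives 0.9183 T_left = 1245, so T_left = 1355 N.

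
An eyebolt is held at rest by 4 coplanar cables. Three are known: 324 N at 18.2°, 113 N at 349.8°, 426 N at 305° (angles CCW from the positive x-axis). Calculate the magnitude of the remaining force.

F ≈ 715 N

Sum the known components: ΣF_x = 663.3 N, ΣF_y = -267.8 N.
For equilibrium the remaining force must supply (−ΣF_x, −ΣF_y) = (-663.3, 267.8) N.
Magnitude = √((-663.3)² + (267.8)²) = 715.4 N; direction = atan2(267.8, -663.3) = 158.0°.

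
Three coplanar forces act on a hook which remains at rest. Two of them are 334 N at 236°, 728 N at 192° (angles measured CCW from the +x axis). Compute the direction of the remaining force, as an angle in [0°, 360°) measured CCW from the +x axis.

θ ≈ 25.5°

Sum the known components: ΣF_x = -898.9 N, ΣF_y = -428.3 N.
For equilibrium the remaining force must supply (−ΣF_x, −ΣF_y) = (898.9, 428.3) N.
Magnitude = √((898.9)² + (428.3)²) = 995.7 N; direction = atan2(428.3, 898.9) = 25.5°.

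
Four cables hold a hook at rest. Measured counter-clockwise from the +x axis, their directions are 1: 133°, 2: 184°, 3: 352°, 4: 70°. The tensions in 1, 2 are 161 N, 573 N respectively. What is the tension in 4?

T_4 ≈ 18.2 N

Resolve: ΣF_x = 161 cos 133° + 573 cos 184° + T_3 cos 352° + T_4 cos 70° = 0.
        ΣF_y = 161 sin 133° + 573 sin 184° + T_3 sin 352° + T_4 sin 70° = 0.
The known terms sum to (-681.4, 77.78) N, so 0.9903 T_3 + 0.3420 T_4 = 681.4 and -0.1392 T_3 + 0.9397 T_4 = -77.78.
Solving simultaneously: T_3 = 681.8 N, T_4 = 18.21 N.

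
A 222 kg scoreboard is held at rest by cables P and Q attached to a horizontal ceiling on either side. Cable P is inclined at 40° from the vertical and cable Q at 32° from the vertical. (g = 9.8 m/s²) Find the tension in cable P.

T_P ≈ 1210 N

Angles from the horizontal: cable P is 90° − 40° = 50°, cable Q is 90° − 32° = 58°.
Weight W = 222 × 9.8 = 2176 N acts straight down.
Horizontal: T_P cos 50° = T_Q cos 58°  →  T_Q = 1.213 T_P.
Vertical: T_P sin 50° + T_Q sin 58° = 2176.
Substituting the horizontal relation into the vertical equation gives 1.795 T_P = 2176, so T_P = 1212 N.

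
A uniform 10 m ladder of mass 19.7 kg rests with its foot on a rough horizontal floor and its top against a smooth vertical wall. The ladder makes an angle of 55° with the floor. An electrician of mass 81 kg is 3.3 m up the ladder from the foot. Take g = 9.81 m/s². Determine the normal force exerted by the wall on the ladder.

Torques about the foot: N_wall · 10 sin 55° = 19.7×9.81×5 cos 55° + 81×9.81×3.3 cos 55° → N_wall = 251.27 N.

N_wall ≈ 251 N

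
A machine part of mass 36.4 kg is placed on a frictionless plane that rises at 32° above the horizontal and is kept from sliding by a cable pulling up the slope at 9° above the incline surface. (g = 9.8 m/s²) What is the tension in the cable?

T ≈ 191 N

Take axes along and perpendicular to the incline. Weight components: W sin 32° = 189 N down-slope, W cos 32° = 302.5 N into the surface.
Along incline: T cos 9° = W sin 32° → T = 191.4 N.
Perpendicular: N = W cos 32° − T sin 9° = 272.6 N.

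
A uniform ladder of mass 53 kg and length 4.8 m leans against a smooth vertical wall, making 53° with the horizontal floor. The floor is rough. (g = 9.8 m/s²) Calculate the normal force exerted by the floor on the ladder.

N_floor ≈ 519 N

ΣF_y = 0: N_floor = 53×9.8 = 519.4 N.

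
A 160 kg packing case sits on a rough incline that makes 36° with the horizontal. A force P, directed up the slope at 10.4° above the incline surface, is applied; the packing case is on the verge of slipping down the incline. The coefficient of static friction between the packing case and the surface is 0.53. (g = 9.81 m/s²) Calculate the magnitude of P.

P ≈ 281 N

On the verge of sliding down the incline, friction equals μN and acts up the slope.
Perpendicular: N + P sin 10.4° = W cos 36° = 1270 N.
Along incline: P cos 10.4° + μN = W sin 36° with W sin 36° = 922.6 N.
Solving the pair for P and N: P = 281.1 N, N = 1219 N (and f = μN = 646.1 N).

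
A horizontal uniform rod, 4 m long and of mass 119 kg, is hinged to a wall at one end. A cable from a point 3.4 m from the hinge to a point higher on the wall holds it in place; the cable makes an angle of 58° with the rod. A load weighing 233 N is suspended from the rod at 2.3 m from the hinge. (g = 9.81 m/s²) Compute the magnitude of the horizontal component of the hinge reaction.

Take torques about the hinge: T sin 58° · 3.4 = 119×9.81×2 + 233×2.3 = 2870.7 N·m.
So T = 2870.7 / (0.8480 × 3.4) = 995.6 N.
ΣF_x = 0: H_x = T cos 58° = 527.59 N.

H_x ≈ 528 N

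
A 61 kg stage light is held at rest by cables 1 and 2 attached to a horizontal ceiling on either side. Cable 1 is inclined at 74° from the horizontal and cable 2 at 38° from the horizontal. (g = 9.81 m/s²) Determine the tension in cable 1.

T_1 ≈ 509 N

Weight W = 61 × 9.81 = 598.4 N acts straight down.
Horizontal: T_1 cos 74° = T_2 cos 38°  →  T_2 = 0.3498 T_1.
Vertical: T_1 sin 74° + T_2 sin 38° = 598.4.
Substituting the horizontal relation into the vertical equation gives 1.177 T_1 = 598.4, so T_1 = 508.6 N.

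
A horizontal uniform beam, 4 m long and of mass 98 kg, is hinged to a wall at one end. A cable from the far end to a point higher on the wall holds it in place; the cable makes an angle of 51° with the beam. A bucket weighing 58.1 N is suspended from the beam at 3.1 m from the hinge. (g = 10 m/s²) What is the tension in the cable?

T ≈ 688 N

Take torques about the hinge: T sin 51° · 4 = 98×10×2 + 58.1×3.1 = 2140.1 N·m.
So T = 2140.1 / (0.7771 × 4) = 688.45 N.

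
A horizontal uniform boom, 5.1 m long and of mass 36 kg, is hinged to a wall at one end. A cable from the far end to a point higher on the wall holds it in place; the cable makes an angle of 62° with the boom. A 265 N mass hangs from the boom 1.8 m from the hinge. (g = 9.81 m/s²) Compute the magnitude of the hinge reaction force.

Take torques about the hinge: T sin 62° · 5.1 = 36×9.81×2.55 + 265×1.8 = 1377.6 N·m.
So T = 1377.6 / (0.8829 × 5.1) = 305.92 N.
ΣF_x = 0: H_x = T cos 62° = 143.62 N.
ΣF_y = 0: H_y = (36×9.81 + 265) − T sin 62° = 618.16 − 270.11 = 348.05 N.
|H| = √(H_x² + H_y²) = √((143.62)² + (348.05)²) = 376.52 N.

|H| ≈ 377 N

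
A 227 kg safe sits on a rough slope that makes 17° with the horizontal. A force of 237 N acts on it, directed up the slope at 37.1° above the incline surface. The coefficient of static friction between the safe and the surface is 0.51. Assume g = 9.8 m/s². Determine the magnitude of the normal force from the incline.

Axes along / perpendicular to the incline. W sin 17° = 650.4 N down-slope; W cos 17° = 2127 N into the surface.
Perpendicular: N = W cos 17° − P sin 37.1° = 2127 − 143 = 1984 N.
Along incline: P cos 37.1° + f = W sin 17° (friction acts up-slope) → f = 650.4 − 189 = 461.4 N.
|f| = 461.4 N ≤ μN = 1012 N, so the safe is indeed static.

N ≈ 1980 N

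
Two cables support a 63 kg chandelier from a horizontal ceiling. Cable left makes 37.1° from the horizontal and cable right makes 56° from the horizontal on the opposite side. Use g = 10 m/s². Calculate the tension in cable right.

T_right ≈ 503 N

Weight W = 63 × 10 = 630 N acts straight down.
Horizontal: T_left cos 37.1° = T_right cos 56°  →  T_left = 0.7011 T_right.
Vertical: T_left sin 37.1° + T_right sin 56° = 630.
Substituting the horizontal relation into the vertical equation gives 1.252 T_right = 630, so T_right = 503.2 N.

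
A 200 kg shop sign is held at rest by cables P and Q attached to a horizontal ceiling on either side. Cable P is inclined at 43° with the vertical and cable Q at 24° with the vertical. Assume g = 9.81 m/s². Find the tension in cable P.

T_P ≈ 867 N

Angles from the horizontal: cable P is 90° − 43° = 47°, cable Q is 90° − 24° = 66°.
Weight W = 200 × 9.81 = 1962 N acts straight down.
Horizontal: T_P cos 47° = T_Q cos 66°  →  T_Q = 1.677 T_P.
Vertical: T_P sin 47° + T_Q sin 66° = 1962.
Substituting the horizontal relation into the vertical equation gives 2.263 T_P = 1962, so T_P = 866.9 N.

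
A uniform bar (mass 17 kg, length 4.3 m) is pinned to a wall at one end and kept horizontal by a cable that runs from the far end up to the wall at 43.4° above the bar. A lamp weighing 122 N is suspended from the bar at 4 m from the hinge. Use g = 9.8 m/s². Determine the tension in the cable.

T ≈ 286 N

Take torques about the hinge: T sin 43.4° · 4.3 = 17×9.8×2.15 + 122×4 = 846.19 N·m.
So T = 846.19 / (0.6871 × 4.3) = 286.41 N.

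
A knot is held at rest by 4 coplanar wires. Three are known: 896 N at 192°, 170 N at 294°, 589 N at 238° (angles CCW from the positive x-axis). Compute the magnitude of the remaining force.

F ≈ 1400 N

Sum the known components: ΣF_x = -1119 N, ΣF_y = -841.1 N.
For equilibrium the remaining force must supply (−ΣF_x, −ΣF_y) = (1119, 841.1) N.
Magnitude = √((1119)² + (841.1)²) = 1400 N; direction = atan2(841.1, 1119) = 36.9°.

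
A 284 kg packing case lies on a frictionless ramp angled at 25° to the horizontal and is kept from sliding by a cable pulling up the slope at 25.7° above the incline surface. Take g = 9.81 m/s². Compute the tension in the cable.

T ≈ 1310 N

Take axes along and perpendicular to the incline. Weight components: W sin 25° = 1177 N down-slope, W cos 25° = 2525 N into the surface.
Along incline: T cos 25.7° = W sin 25° → T = 1307 N.
Perpendicular: N = W cos 25° − T sin 25.7° = 1958 N.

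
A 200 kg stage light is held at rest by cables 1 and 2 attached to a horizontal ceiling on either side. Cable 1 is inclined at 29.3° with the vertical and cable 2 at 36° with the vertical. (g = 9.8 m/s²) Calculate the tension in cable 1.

Angles from the horizontal: cable 1 is 90° − 29.3° = 60.7°, cable 2 is 90° − 36° = 54°.
Weight W = 200 × 9.8 = 1960 N acts straight down.
Horizontal: T_1 cos 60.7° = T_2 cos 54°  →  T_2 = 0.8326 T_1.
Vertical: T_1 sin 60.7° + T_2 sin 54° = 1960.
Substituting the horizontal relation into the vertical equation gives 1.546 T_1 = 1960, so T_1 = 1268 N.

T_1 ≈ 1270 N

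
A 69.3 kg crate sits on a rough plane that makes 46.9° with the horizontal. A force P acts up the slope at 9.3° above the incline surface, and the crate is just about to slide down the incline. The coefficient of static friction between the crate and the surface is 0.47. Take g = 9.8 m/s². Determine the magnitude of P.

On the verge of sliding down the incline, friction equals μN and acts up the slope.
Perpendicular: N + P sin 9.3° = W cos 46.9° = 464 N.
Along incline: P cos 9.3° + μN = W sin 46.9° with W sin 46.9° = 495.9 N.
Solving the pair for P and N: P = 305 N, N = 414.8 N (and f = μN = 194.9 N).

P ≈ 305 N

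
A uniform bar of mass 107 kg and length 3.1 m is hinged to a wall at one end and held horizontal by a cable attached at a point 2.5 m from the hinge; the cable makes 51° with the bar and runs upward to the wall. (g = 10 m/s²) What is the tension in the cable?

Take torques about the hinge: T sin 51° · 2.5 = 107×10×1.55 = 1658.5 N·m.
So T = 1658.5 / (0.7771 × 2.5) = 853.64 N.

T ≈ 854 N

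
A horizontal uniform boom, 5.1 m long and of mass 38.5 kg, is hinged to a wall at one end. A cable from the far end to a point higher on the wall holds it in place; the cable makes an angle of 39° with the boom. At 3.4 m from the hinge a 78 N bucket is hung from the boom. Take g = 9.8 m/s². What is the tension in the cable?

Take torques about the hinge: T sin 39° · 5.1 = 38.5×9.8×2.55 + 78×3.4 = 1227.3 N·m.
So T = 1227.3 / (0.6293 × 5.1) = 382.4 N.

T ≈ 382 N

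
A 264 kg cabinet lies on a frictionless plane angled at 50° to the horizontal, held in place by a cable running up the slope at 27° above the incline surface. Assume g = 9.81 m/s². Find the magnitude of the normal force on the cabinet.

N ≈ 654 N

Take axes along and perpendicular to the incline. Weight components: W sin 50° = 1984 N down-slope, W cos 50° = 1665 N into the surface.
Along incline: T cos 27° = W sin 50° → T = 2227 N.
Perpendicular: N = W cos 50° − T sin 27° = 653.9 N.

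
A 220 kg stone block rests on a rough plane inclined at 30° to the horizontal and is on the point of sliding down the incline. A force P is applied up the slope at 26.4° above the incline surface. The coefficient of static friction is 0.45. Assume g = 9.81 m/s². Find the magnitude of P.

On the verge of sliding down the incline, friction equals μN and acts up the slope.
Perpendicular: N + P sin 26.4° = W cos 30° = 1869 N.
Along incline: P cos 26.4° + μN = W sin 30° with W sin 30° = 1079 N.
Solving the pair for P and N: P = 342.2 N, N = 1717 N (and f = μN = 772.6 N).

P ≈ 342 N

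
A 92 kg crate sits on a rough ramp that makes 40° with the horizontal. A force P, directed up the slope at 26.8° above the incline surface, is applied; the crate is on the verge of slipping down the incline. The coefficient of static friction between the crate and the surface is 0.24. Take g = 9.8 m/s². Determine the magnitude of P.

P ≈ 528 N

On the verge of sliding down the incline, friction equals μN and acts up the slope.
Perpendicular: N + P sin 26.8° = W cos 40° = 690.7 N.
Along incline: P cos 26.8° + μN = W sin 40° with W sin 40° = 579.5 N.
Solving the pair for P and N: P = 527.5 N, N = 452.8 N (and f = μN = 108.7 N).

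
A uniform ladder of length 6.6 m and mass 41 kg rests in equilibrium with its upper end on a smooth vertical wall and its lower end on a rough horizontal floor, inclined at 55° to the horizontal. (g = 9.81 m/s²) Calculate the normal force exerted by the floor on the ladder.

ΣF_y = 0: N_floor = 41×9.81 = 402.21 N.

N_floor ≈ 402 N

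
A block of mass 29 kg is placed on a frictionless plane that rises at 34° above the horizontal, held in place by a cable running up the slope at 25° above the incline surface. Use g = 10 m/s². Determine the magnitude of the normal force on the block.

Take axes along and perpendicular to the incline. Weight components: W sin 34° = 162.2 N down-slope, W cos 34° = 240.4 N into the surface.
Along incline: T cos 25° = W sin 34° → T = 178.9 N.
Perpendicular: N = W cos 34° − T sin 25° = 164.8 N.

N ≈ 165 N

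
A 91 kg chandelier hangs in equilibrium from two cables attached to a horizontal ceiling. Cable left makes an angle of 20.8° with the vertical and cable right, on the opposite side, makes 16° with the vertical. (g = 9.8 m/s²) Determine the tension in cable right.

T_right ≈ 529 N

Angles from the horizontal: cable left is 90° − 20.8° = 69.2°, cable right is 90° − 16° = 74°.
Weight W = 91 × 9.8 = 891.8 N acts straight down.
Horizontal: T_left cos 69.2° = T_right cos 74°  →  T_left = 0.7762 T_right.
Vertical: T_left sin 69.2° + T_right sin 74° = 891.8.
Substituting the horizontal relation into the vertical equation gives 1.687 T_right = 891.8, so T_right = 528.7 N.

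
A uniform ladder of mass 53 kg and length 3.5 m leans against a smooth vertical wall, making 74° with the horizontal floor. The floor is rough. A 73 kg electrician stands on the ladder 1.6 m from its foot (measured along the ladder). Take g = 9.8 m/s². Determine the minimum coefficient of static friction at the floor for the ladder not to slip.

ΣF_y = 0: N_floor = 53×9.8 + 73×9.8 = 1234.8 N.
Torques about the foot: N_wall · 3.5 sin 74° = 53×9.8×1.75 cos 74° + 73×9.8×1.6 cos 74° → N_wall = 168.24 N.
ΣF_x = 0: f_floor = N_wall = 168.24 N.
μ_min = f_floor / N_floor = 168.24 / 1234.8 = 0.1363.

μ_min ≈ 0.136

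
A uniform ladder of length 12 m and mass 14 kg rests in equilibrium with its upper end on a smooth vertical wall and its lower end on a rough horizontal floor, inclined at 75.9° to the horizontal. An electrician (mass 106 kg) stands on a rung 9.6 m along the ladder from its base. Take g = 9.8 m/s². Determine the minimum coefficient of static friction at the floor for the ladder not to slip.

ΣF_y = 0: N_floor = 14×9.8 + 106×9.8 = 1176 N.
Torques about the foot: N_wall · 12 sin 75.9° = 14×9.8×6 cos 75.9° + 106×9.8×9.6 cos 75.9° → N_wall = 225.97 N.
ΣF_x = 0: f_floor = N_wall = 225.97 N.
μ_min = f_floor / N_floor = 225.97 / 1176 = 0.1922.

μ_min ≈ 0.192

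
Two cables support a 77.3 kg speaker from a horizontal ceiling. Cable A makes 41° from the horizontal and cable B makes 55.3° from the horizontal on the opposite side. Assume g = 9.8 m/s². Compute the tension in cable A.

Weight W = 77.3 × 9.8 = 757.5 N acts straight down.
Horizontal: T_A cos 41° = T_B cos 55.3°  →  T_B = 1.326 T_A.
Vertical: T_A sin 41° + T_B sin 55.3° = 757.5.
Substituting the horizontal relation into the vertical equation gives 1.746 T_A = 757.5, so T_A = 433.9 N.

T_A ≈ 434 N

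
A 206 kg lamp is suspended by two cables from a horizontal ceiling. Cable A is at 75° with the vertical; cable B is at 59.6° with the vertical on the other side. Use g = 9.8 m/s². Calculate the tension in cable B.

T_B ≈ 2740 N

Angles from the horizontal: cable A is 90° − 75° = 15°, cable B is 90° − 59.6° = 30.4°.
Weight W = 206 × 9.8 = 2019 N acts straight down.
Horizontal: T_A cos 15° = T_B cos 30.4°  →  T_A = 0.8929 T_B.
Vertical: T_A sin 15° + T_B sin 30.4° = 2019.
Substituting the horizontal relation into the vertical equation gives 0.7371 T_B = 2019, so T_B = 2739 N.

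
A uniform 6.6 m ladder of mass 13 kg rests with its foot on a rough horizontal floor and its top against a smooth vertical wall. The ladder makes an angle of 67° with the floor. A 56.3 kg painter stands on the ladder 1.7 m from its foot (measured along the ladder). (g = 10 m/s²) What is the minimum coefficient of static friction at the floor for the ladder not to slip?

ΣF_y = 0: N_floor = 13×10 + 56.3×10 = 693 N.
Torques about the foot: N_wall · 6.6 sin 67° = 13×10×3.3 cos 67° + 56.3×10×1.7 cos 67° → N_wall = 89.146 N.
ΣF_x = 0: f_floor = N_wall = 89.146 N.
μ_min = f_floor / N_floor = 89.146 / 693 = 0.1286.

μ_min ≈ 0.129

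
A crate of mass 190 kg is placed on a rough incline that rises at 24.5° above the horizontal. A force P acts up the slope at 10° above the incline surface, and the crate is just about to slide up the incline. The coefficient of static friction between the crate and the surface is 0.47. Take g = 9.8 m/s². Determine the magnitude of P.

P ≈ 1470 N

On the verge of sliding up the incline, friction equals μN and acts down the slope.
Perpendicular: N + P sin 10° = W cos 24.5° = 1694 N.
Along incline: P cos 10° = W sin 24.5° + μN  with W sin 24.5° = 772.2 N.
Solving the pair for P and N: P = 1471 N, N = 1439 N (and f = μN = 676.3 N).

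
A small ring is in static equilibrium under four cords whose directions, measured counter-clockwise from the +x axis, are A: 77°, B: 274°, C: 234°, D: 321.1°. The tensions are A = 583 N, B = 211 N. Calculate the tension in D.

Resolve: ΣF_x = 583 cos 77° + 211 cos 274° + T_C cos 234° + T_D cos 321.1° = 0.
        ΣF_y = 583 sin 77° + 211 sin 274° + T_C sin 234° + T_D sin 321.1° = 0.
The known terms sum to (145.9, 357.6) N, so -0.5878 T_C + 0.7782 T_D = -145.9 and -0.8090 T_C − 0.6280 T_D = -357.6.
Solving simultaneously: T_C = 370.3 N, T_D = 92.29 N.

T_D ≈ 92.3 N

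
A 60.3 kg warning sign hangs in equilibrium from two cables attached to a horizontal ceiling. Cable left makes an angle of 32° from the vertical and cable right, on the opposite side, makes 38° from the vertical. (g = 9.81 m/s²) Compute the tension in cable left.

Angles from the horizontal: cable left is 90° − 32° = 58°, cable right is 90° − 38° = 52°.
Weight W = 60.3 × 9.81 = 591.5 N acts straight down.
Horizontal: T_left cos 58° = T_right cos 52°  →  T_right = 0.8607 T_left.
Vertical: T_left sin 58° + T_right sin 52° = 591.5.
Substituting the horizontal relation into the vertical equation gives 1.526 T_left = 591.5, so T_left = 387.6 N.

T_left ≈ 388 N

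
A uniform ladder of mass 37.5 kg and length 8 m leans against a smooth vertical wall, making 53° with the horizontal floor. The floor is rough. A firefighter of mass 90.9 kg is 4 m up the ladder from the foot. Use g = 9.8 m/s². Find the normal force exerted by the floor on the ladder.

ΣF_y = 0: N_floor = 37.5×9.8 + 90.9×9.8 = 1258.3 N.

N_floor ≈ 1260 N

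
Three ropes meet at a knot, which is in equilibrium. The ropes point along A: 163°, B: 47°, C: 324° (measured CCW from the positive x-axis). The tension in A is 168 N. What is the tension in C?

Resolve: ΣF_x = 168 cos 163° + T_B cos 47° + T_C cos 324° = 0.
        ΣF_y = 168 sin 163° + T_B sin 47° + T_C sin 324° = 0.
The known terms sum to (-160.7, 49.12) N, so 0.6820 T_B + 0.8090 T_C = 160.7 and 0.7314 T_B − 0.5878 T_C = -49.12.
Solving simultaneously: T_B = 55.11 N, T_C = 152.1 N.

T_C ≈ 152 N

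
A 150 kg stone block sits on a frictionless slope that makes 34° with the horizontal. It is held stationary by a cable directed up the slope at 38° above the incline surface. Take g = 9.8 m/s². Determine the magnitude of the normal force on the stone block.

Take axes along and perpendicular to the incline. Weight components: W sin 34° = 822 N down-slope, W cos 34° = 1219 N into the surface.
Along incline: T cos 38° = W sin 34° → T = 1043 N.
Perpendicular: N = W cos 34° − T sin 38° = 576.5 N.

N ≈ 576 N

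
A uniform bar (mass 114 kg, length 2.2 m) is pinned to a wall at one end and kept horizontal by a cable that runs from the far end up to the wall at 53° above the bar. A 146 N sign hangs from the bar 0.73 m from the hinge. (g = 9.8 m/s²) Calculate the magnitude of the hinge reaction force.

Take torques about the hinge: T sin 53° · 2.2 = 114×9.8×1.1 + 146×0.73 = 1335.5 N·m.
So T = 1335.5 / (0.7986 × 2.2) = 760.1 N.
ΣF_x = 0: H_x = T cos 53° = 457.44 N.
ΣF_y = 0: H_y = (114×9.8 + 146) − T sin 53° = 1263.2 − 607.05 = 656.15 N.
|H| = √(H_x² + H_y²) = √((457.44)² + (656.15)²) = 799.87 N.

|H| ≈ 800 N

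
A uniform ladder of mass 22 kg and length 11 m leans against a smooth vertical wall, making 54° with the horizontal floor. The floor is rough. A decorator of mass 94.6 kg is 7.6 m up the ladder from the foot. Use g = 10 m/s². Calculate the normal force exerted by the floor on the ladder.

ΣF_y = 0: N_floor = 22×10 + 94.6×10 = 1166 N.

N_floor ≈ 1170 N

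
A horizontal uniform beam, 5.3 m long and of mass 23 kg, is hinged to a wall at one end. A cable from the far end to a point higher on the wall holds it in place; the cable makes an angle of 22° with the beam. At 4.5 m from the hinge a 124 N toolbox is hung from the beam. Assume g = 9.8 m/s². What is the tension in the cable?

T ≈ 582 N

Take torques about the hinge: T sin 22° · 5.3 = 23×9.8×2.65 + 124×4.5 = 1155.3 N·m.
So T = 1155.3 / (0.3746 × 5.3) = 581.9 N.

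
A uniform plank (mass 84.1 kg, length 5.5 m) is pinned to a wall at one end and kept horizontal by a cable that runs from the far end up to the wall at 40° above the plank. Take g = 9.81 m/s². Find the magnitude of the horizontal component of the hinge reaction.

Take torques about the hinge: T sin 40° · 5.5 = 84.1×9.81×2.75 = 2268.8 N·m.
So T = 2268.8 / (0.6428 × 5.5) = 641.75 N.
ΣF_x = 0: H_x = T cos 40° = 491.61 N.

H_x ≈ 492 N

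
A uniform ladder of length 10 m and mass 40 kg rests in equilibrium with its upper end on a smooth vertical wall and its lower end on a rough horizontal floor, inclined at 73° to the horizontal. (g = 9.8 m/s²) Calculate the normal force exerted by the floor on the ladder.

N_floor ≈ 392 N

ΣF_y = 0: N_floor = 40×9.8 = 392 N.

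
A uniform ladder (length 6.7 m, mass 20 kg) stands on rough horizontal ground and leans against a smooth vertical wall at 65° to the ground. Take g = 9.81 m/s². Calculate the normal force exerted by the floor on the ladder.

N_floor ≈ 196 N

ΣF_y = 0: N_floor = 20×9.81 = 196.2 N.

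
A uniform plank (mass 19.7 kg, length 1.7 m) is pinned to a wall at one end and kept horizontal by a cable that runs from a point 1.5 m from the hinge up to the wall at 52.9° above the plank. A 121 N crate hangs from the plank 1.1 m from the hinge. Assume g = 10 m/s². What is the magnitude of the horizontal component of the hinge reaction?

H_x ≈ 152 N

Take torques about the hinge: T sin 52.9° · 1.5 = 19.7×10×0.85 + 121×1.1 = 300.55 N·m.
So T = 300.55 / (0.7976 × 1.5) = 251.22 N.
ΣF_x = 0: H_x = T cos 52.9° = 151.54 N.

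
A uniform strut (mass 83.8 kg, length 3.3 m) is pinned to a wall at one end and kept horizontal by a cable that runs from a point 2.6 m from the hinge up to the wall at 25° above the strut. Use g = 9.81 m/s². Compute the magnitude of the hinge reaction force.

|H| ≈ 1160 N

Take torques about the hinge: T sin 25° · 2.6 = 83.8×9.81×1.65 = 1356.4 N·m.
So T = 1356.4 / (0.4226 × 2.6) = 1234.5 N.
ΣF_x = 0: H_x = T cos 25° = 1118.8 N.
ΣF_y = 0: H_y = (83.8×9.81) − T sin 25° = 822.08 − 521.7 = 300.37 N.
|H| = √(H_x² + H_y²) = √((1118.8)² + (300.37)²) = 1158.4 N.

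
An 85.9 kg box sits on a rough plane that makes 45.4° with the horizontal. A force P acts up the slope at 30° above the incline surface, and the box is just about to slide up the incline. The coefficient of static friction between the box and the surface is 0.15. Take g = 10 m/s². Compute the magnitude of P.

P ≈ 746 N

On the verge of sliding up the incline, friction equals μN and acts down the slope.
Perpendicular: N + P sin 30° = W cos 45.4° = 603.1 N.
Along incline: P cos 30° = W sin 45.4° + μN  with W sin 45.4° = 611.6 N.
Solving the pair for P and N: P = 746.1 N, N = 230.1 N (and f = μN = 34.51 N).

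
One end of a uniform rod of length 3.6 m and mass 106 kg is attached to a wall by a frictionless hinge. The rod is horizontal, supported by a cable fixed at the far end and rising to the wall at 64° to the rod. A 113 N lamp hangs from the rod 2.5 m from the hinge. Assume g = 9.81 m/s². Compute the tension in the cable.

Take torques about the hinge: T sin 64° · 3.6 = 106×9.81×1.8 + 113×2.5 = 2154.2 N·m.
So T = 2154.2 / (0.8988 × 3.6) = 665.78 N.

T ≈ 666 N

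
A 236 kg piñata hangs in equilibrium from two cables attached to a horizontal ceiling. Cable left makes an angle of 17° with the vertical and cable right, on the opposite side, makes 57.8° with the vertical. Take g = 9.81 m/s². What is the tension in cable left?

T_left ≈ 2030 N

Angles from the horizontal: cable left is 90° − 17° = 73°, cable right is 90° − 57.8° = 32.2°.
Weight W = 236 × 9.81 = 2315 N acts straight down.
Horizontal: T_left cos 73° = T_right cos 32.2°  →  T_right = 0.3455 T_left.
Vertical: T_left sin 73° + T_right sin 32.2° = 2315.
Substituting the horizontal relation into the vertical equation gives 1.14 T_left = 2315, so T_left = 2030 N.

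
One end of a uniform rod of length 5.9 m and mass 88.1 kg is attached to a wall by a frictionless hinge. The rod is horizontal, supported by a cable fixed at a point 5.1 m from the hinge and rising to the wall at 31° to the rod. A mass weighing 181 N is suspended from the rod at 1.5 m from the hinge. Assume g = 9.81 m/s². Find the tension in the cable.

Take torques about the hinge: T sin 31° · 5.1 = 88.1×9.81×2.95 + 181×1.5 = 2821.1 N·m.
So T = 2821.1 / (0.5150 × 5.1) = 1074 N.

T ≈ 1070 N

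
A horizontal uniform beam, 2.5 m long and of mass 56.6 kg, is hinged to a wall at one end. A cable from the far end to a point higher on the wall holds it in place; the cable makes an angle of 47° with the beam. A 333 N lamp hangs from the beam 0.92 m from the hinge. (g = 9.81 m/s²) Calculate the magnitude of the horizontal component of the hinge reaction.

H_x ≈ 373 N

Take torques about the hinge: T sin 47° · 2.5 = 56.6×9.81×1.25 + 333×0.92 = 1000.4 N·m.
So T = 1000.4 / (0.7314 × 2.5) = 547.16 N.
ΣF_x = 0: H_x = T cos 47° = 373.16 N.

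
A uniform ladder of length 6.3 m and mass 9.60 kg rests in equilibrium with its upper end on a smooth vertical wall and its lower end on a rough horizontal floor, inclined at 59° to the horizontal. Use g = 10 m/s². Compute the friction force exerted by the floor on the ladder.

Torques about the foot: N_wall · 6.3 sin 59° = 9.60×10×3.15 cos 59° → N_wall = 28.841 N.
ΣF_x = 0: f_floor = N_wall = 28.841 N.

f ≈ 28.8 N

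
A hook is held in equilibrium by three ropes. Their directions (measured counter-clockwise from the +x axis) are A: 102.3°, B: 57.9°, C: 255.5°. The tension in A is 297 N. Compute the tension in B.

Resolve: ΣF_x = 297 cos 102.3° + T_B cos 57.9° + T_C cos 255.5° = 0.
        ΣF_y = 297 sin 102.3° + T_B sin 57.9° + T_C sin 255.5° = 0.
The known terms sum to (-63.27, 290.2) N, so 0.5314 T_B − 0.2504 T_C = 63.27 and 0.8471 T_B − 0.9681 T_C = -290.2.
Solving simultaneously: T_B = 442.9 N, T_C = 687.2 N.

T_B ≈ 443 N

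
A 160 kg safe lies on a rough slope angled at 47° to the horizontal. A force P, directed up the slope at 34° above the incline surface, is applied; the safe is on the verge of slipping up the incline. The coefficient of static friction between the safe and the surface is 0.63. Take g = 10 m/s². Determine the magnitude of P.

On the verge of sliding up the incline, friction equals μN and acts down the slope.
Perpendicular: N + P sin 34° = W cos 47° = 1091 N.
Along incline: P cos 34° = W sin 47° + μN  with W sin 47° = 1170 N.
Solving the pair for P and N: P = 1572 N, N = 211.9 N (and f = μN = 133.5 N).

P ≈ 1570 N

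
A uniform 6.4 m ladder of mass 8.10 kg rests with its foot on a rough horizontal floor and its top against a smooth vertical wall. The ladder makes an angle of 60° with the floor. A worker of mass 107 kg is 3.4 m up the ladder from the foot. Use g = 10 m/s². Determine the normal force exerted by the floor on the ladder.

ΣF_y = 0: N_floor = 8.10×10 + 107×10 = 1151 N.

N_floor ≈ 1150 N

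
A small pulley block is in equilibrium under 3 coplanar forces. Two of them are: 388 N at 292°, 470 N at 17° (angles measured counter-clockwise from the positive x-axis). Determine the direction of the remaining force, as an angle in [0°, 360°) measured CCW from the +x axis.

Sum the known components: ΣF_x = 594.8 N, ΣF_y = -222.3 N.
For equilibrium the remaining force must supply (−ΣF_x, −ΣF_y) = (-594.8, 222.3) N.
Magnitude = √((-594.8)² + (222.3)²) = 635 N; direction = atan2(222.3, -594.8) = 159.5°.

θ ≈ 160°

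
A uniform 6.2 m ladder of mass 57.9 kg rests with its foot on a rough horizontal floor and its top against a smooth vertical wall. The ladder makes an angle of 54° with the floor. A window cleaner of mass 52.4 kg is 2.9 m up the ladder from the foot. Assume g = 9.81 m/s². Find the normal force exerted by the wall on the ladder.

N_wall ≈ 381 N

Torques about the foot: N_wall · 6.2 sin 54° = 57.9×9.81×3.1 cos 54° + 52.4×9.81×2.9 cos 54° → N_wall = 381.03 N.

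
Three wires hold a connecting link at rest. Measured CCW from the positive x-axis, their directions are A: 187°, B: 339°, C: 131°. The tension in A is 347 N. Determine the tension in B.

Resolve: ΣF_x = 347 cos 187° + T_B cos 339° + T_C cos 131° = 0.
        ΣF_y = 347 sin 187° + T_B sin 339° + T_C sin 131° = 0.
The known terms sum to (-344.4, -42.29) N, so 0.9336 T_B − 0.6561 T_C = 344.4 and -0.3584 T_B + 0.7547 T_C = 42.29.
Solving simultaneously: T_B = 612.8 N, T_C = 347 N.

T_B ≈ 613 N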